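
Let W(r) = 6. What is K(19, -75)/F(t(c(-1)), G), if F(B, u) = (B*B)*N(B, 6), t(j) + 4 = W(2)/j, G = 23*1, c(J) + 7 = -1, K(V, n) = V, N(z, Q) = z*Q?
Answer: -32/1083 ≈ -0.029548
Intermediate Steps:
N(z, Q) = Q*z
c(J) = -8 (c(J) = -7 - 1 = -8)
G = 23
t(j) = -4 + 6/j
F(B, u) = 6*B**3 (F(B, u) = (B*B)*(6*B) = B**2*(6*B) = 6*B**3)
K(19, -75)/F(t(c(-1)), G) = 19/((6*(-4 + 6/(-8))**3)) = 19/((6*(-4 + 6*(-1/8))**3)) = 19/((6*(-4 - 3/4)**3)) = 19/((6*(-19/4)**3)) = 19/((6*(-6859/64))) = 19/(-20577/32) = 19*(-32/20577) = -32/1083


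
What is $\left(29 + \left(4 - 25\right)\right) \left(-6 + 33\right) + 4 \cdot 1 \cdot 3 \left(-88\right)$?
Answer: $-840$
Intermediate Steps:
$\left(29 + \left(4 - 25\right)\right) \left(-6 + 33\right) + 4 \cdot 1 \cdot 3 \left(-88\right) = \left(29 + \left(4 - 25\right)\right) 27 + 4 \cdot 3 \left(-88\right) = \left(29 - 21\right) 27 + 12 \left(-88\right) = 8 \cdot 27 - 1056 = 216 - 1056 = -840$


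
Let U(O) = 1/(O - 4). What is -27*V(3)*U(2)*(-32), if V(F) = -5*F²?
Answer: 19440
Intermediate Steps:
U(O) = 1/(-4 + O)
-27*V(3)*U(2)*(-32) = -27*(-5*3²)/(-4 + 2)*(-32) = -27*(-5*9)/(-2)*(-32) = -(-1215)*(-1)/2*(-32) = -27*45/2*(-32) = -1215/2*(-32) = 19440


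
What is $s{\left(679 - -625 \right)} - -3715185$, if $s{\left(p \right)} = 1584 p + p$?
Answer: $5782025$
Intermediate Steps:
$s{\left(p \right)} = 1585 p$
$s{\left(679 - -625 \right)} - -3715185 = 1585 \left(679 - -625\right) - -3715185 = 1585 \left(679 + 625\right) + 3715185 = 1585 \cdot 1304 + 3715185 = 2066840 + 3715185 = 5782025$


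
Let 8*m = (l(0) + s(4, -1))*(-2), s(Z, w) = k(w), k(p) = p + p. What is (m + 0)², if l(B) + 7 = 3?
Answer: 9/4 ≈ 2.2500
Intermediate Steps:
k(p) = 2*p
l(B) = -4 (l(B) = -7 + 3 = -4)
s(Z, w) = 2*w
m = 3/2 (m = ((-4 + 2*(-1))*(-2))/8 = ((-4 - 2)*(-2))/8 = (-6*(-2))/8 = (⅛)*12 = 3/2 ≈ 1.5000)
(m + 0)² = (3/2 + 0)² = (3/2)² = 9/4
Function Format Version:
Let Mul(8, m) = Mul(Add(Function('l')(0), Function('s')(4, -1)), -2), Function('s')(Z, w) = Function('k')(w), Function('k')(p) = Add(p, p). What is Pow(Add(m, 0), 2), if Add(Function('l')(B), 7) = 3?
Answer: Rational(9, 4) ≈ 2.2500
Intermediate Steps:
Function('k')(p) = Mul(2, p)
Function('l')(B) = -4 (Function('l')(B) = Add(-7, 3) = -4)
Function('s')(Z, w) = Mul(2, w)
m = Rational(3, 2) (m = Mul(Rational(1, 8), Mul(Add(-4, Mul(2, -1)), -2)) = Mul(Rational(1, 8), Mul(Add(-4, -2), -2)) = Mul(Rational(1, 8), Mul(-6, -2)) = Mul(Rational(1, 8), 12) = Rational(3, 2) ≈ 1.5000)
Pow(Add(m, 0), 2) = Pow(Add(Rational(3, 2), 0), 2) = Pow(Rational(3, 2), 2) = Rational(9, 4)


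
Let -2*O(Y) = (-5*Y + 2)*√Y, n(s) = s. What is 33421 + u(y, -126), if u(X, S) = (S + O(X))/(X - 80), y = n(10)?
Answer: 167114/5 - 12*√10/35 ≈ 33422.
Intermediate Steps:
y = 10
O(Y) = -√Y*(2 - 5*Y)/2 (O(Y) = -(-5*Y + 2)*√Y/2 = -(2 - 5*Y)*√Y/2 = -√Y*(2 - 5*Y)/2)
u(X, S) = (S + √X*(-2 + 5*X)/2)/(-80 + X) (u(X, S) = (S + √X*(-2 + 5*X)/2)/(X - 80) = (S + √X*(-2 + 5*X)/2)/(-80 + X))
33421 + u(y, -126) = 33421 + (-126 + √10*(-2 + 5*10)/2)/(-80 + 10) = 33421 + (-126 + √10*(-2 + 50)/2)/(-70) = 33421 - (-126 + (½)*√10*48)/70 = 33421 - (-126 + 24*√10)/70 = 33421 + (9/5 - 12*√10/35) = 167114/5 - 12*√10/35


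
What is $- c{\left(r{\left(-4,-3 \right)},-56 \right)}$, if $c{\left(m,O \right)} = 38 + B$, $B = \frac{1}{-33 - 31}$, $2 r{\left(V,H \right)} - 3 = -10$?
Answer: $- \frac{2431}{64} \approx -37.984$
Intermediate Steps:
$r{\left(V,H \right)} = - \frac{7}{2}$ ($r{\left(V,H \right)} = \frac{3}{2} + \frac{1}{2} \left(-10\right) = \frac{3}{2} - 5 = - \frac{7}{2}$)
$B = - \frac{1}{64}$ ($B = \frac{1}{-64} = - \frac{1}{64} \approx -0.015625$)
$c{\left(m,O \right)} = \frac{2431}{64}$ ($c{\left(m,O \right)} = 38 - \frac{1}{64} = \frac{2431}{64}$)
$- c{\left(r{\left(-4,-3 \right)},-56 \right)} = \left(-1\right) \frac{2431}{64} = - \frac{2431}{64}$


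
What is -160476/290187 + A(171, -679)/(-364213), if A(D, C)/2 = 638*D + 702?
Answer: -40724170196/35229959277 ≈ -1.1560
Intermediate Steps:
A(D, C) = 1404 + 1276*D (A(D, C) = 2*(638*D + 702) = 2*(702 + 638*D) = 1404 + 1276*D)
-160476/290187 + A(171, -679)/(-364213) = -160476/290187 + (1404 + 1276*171)/(-364213) = -160476*1/290187 + (1404 + 218196)*(-1/364213) = -53492/96729 + 219600*(-1/364213) = -53492/96729 - 219600/364213 = -40724170196/35229959277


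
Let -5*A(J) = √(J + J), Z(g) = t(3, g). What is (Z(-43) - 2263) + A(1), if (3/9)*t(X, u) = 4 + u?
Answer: -2380 - √2/5 ≈ -2380.3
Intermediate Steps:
t(X, u) = 12 + 3*u (t(X, u) = 3*(4 + u) = 12 + 3*u)
Z(g) = 12 + 3*g
A(J) = -√2*√J/5 (A(J) = -√(J + J)/5 = -√2*√J/5)
(Z(-43) - 2263) + A(1) = ((12 + 3*(-43)) - 2263) - √2*√1/5 = ((12 - 129) - 2263) - ⅕*√2*1 = (-117 - 2263) - √2/5 = -2380 - √2/5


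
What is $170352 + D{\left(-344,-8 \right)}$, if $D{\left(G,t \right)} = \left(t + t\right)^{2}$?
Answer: $170608$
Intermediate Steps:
$D{\left(G,t \right)} = 4 t^{2}$ ($D{\left(G,t \right)} = \left(2 t\right)^{2} = 4 t^{2}$)
$170352 + D{\left(-344,-8 \right)} = 170352 + 4 \left(-8\right)^{2} = 170352 + 4 \cdot 64 = 170352 + 256 = 170608$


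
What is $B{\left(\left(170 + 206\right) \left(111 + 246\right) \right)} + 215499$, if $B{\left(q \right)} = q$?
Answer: $349731$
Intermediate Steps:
$B{\left(\left(170 + 206\right) \left(111 + 246\right) \right)} + 215499 = \left(170 + 206\right) \left(111 + 246\right) + 215499 = 376 \cdot 357 + 215499 = 134232 + 215499 = 349731$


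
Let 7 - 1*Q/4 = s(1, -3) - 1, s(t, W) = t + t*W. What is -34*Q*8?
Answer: -10880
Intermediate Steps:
s(t, W) = t + W*t
Q = 40 (Q = 28 - 4*(1*(1 - 3) - 1) = 28 - 4*(1*(-2) - 1) = 28 - 4*(-2 - 1) = 28 - 4*(-3) = 28 + 12 = 40)
-34*Q*8 = -34*40*8 = -1360*8 = -10880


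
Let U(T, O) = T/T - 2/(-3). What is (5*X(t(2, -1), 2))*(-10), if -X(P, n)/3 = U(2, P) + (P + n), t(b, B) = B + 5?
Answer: 1150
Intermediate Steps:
U(T, O) = 5/3 (U(T, O) = 1 - 2*(-⅓) = 1 + ⅔ = 5/3)
t(b, B) = 5 + B
X(P, n) = -5 - 3*P - 3*n (X(P, n) = -3*(5/3 + (P + n)) = -3*(5/3 + P + n) = -5 - 3*P - 3*n)
(5*X(t(2, -1), 2))*(-10) = (5*(-5 - 3*(5 - 1) - 3*2))*(-10) = (5*(-5 - 3*4 - 6))*(-10) = (5*(-5 - 12 - 6))*(-10) = (5*(-23))*(-10) = -115*(-10) = 1150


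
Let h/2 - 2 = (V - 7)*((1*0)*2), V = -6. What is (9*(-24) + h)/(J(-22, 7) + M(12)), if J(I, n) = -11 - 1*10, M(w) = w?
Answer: 212/9 ≈ 23.556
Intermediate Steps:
J(I, n) = -21 (J(I, n) = -11 - 10 = -21)
h = 4 (h = 4 + 2*((-6 - 7)*((1*0)*2)) = 4 + 2*(-0*2) = 4 + 2*(-13*0) = 4 + 2*0 = 4 + 0 = 4)
(9*(-24) + h)/(J(-22, 7) + M(12)) = (9*(-24) + 4)/(-21 + 12) = (-216 + 4)/(-9) = -212*(-⅑) = 212/9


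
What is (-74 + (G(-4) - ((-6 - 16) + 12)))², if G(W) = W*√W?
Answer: 4032 + 1024*I ≈ 4032.0 + 1024.0*I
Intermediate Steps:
G(W) = W^(3/2)
(-74 + (G(-4) - ((-6 - 16) + 12)))² = (-74 + ((-4)^(3/2) - ((-6 - 16) + 12)))² = (-74 + (-8*I - (-22 + 12)))² = (-74 + (-8*I - 1*(-10)))² = (-74 + (-8*I + 10))² = (-74 + (10 - 8*I))² = (-64 - 8*I)²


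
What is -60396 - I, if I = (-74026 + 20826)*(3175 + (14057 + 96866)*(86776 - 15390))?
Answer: 421256350439204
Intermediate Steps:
I = -421256350499600 (I = -53200*(3175 + 110923*71386) = -53200*(3175 + 7918349278) = -53200*7918352453 = -421256350499600)
-60396 - I = -60396 - 1*(-421256350499600) = -60396 + 421256350499600 = 421256350439204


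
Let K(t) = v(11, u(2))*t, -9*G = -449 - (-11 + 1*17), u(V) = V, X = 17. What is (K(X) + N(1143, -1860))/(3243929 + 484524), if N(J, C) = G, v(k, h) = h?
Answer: 761/33556077 ≈ 2.2678e-5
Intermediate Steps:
G = 455/9 (G = -(-449 - (-11 + 1*17))/9 = -(-449 - (-11 + 17))/9 = -(-449 - 1*6)/9 = -(-449 - 6)/9 = -⅑*(-455) = 455/9 ≈ 50.556)
K(t) = 2*t
N(J, C) = 455/9
(K(X) + N(1143, -1860))/(3243929 + 484524) = (2*17 + 455/9)/(3243929 + 484524) = (34 + 455/9)/3728453 = (761/9)*(1/3728453) = 761/33556077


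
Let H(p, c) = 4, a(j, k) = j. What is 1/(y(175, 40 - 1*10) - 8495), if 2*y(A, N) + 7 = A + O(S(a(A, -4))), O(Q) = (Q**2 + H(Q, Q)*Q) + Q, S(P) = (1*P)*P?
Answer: 1/469013464 ≈ 2.1321e-9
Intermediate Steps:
S(P) = P**2 (S(P) = P*P = P**2)
O(Q) = Q**2 + 5*Q (O(Q) = (Q**2 + 4*Q) + Q = Q**2 + 5*Q)
y(A, N) = -7/2 + A/2 + A**2*(5 + A**2)/2 (y(A, N) = -7/2 + (A + A**2*(5 + A**2))/2 = -7/2 + (A/2 + A**2*(5 + A**2)/2) = -7/2 + A/2 + A**2*(5 + A**2)/2)
1/(y(175, 40 - 1*10) - 8495) = 1/((-7/2 + (1/2)*175 + (1/2)*175**2*(5 + 175**2)) - 8495) = 1/((-7/2 + 175/2 + (1/2)*30625*(5 + 30625)) - 8495) = 1/((-7/2 + 175/2 + (1/2)*30625*30630) - 8495) = 1/((-7/2 + 175/2 + 469021875) - 8495) = 1/(469021959 - 8495) = 1/469013464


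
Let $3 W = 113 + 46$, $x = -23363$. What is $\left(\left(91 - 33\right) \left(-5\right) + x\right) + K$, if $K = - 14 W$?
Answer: $-24395$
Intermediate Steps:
$W = 53$ ($W = \frac{113 + 46}{3} = \frac{1}{3} \cdot 159 = 53$)
$K = -742$ ($K = \left(-14\right) 53 = -742$)
$\left(\left(91 - 33\right) \left(-5\right) + x\right) + K = \left(\left(91 - 33\right) \left(-5\right) - 23363\right) - 742 = \left(58 \left(-5\right) - 23363\right) - 742 = \left(-290 - 23363\right) - 742 = -23653 - 742 = -24395$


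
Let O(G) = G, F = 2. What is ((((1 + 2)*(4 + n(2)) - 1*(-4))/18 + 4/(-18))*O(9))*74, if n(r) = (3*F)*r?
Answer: 1776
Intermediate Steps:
n(r) = 6*r (n(r) = (3*2)*r = 6*r)
((((1 + 2)*(4 + n(2)) - 1*(-4))/18 + 4/(-18))*O(9))*74 = ((((1 + 2)*(4 + 6*2) - 1*(-4))/18 + 4/(-18))*9)*74 = (((3*(4 + 12) + 4)*(1/18) + 4*(-1/18))*9)*74 = (((3*16 + 4)*(1/18) - 2/9)*9)*74 = (((48 + 4)*(1/18) - 2/9)*9)*74 = ((52*(1/18) - 2/9)*9)*74 = ((26/9 - 2/9)*9)*74 = ((8/3)*9)*74 = 24*74 = 1776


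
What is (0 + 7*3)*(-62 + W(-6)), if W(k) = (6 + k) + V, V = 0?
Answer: -1302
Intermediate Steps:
W(k) = 6 + k (W(k) = (6 + k) + 0 = 6 + k)
(0 + 7*3)*(-62 + W(-6)) = (0 + 7*3)*(-62 + (6 - 6)) = (0 + 21)*(-62 + 0) = 21*(-62) = -1302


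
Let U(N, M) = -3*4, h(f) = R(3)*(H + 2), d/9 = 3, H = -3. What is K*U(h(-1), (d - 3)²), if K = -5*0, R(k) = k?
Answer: 0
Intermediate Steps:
K = 0
d = 27 (d = 9*3 = 27)
h(f) = -3 (h(f) = 3*(-3 + 2) = 3*(-1) = -3)
U(N, M) = -12
K*U(h(-1), (d - 3)²) = 0*(-12) = 0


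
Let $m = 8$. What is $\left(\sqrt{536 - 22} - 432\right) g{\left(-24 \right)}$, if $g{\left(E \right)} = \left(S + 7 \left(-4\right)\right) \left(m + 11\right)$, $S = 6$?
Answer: $180576 - 418 \sqrt{514} \approx 1.711 \cdot 10^{5}$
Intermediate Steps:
$g{\left(E \right)} = -418$ ($g{\left(E \right)} = \left(6 + 7 \left(-4\right)\right) \left(8 + 11\right) = \left(6 - 28\right) 19 = \left(-22\right) 19 = -418$)
$\left(\sqrt{536 - 22} - 432\right) g{\left(-24 \right)} = \left(\sqrt{536 - 22} - 432\right) \left(-418\right) = \left(\sqrt{514} - 432\right) \left(-418\right) = \left(-432 + \sqrt{514}\right) \left(-418\right) = 180576 - 418 \sqrt{514}$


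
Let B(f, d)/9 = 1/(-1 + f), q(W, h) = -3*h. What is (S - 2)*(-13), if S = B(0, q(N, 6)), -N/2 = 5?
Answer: 143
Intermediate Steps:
N = -10 (N = -2*5 = -10)
B(f, d) = 9/(-1 + f)
S = -9 (S = 9/(-1 + 0) = 9/(-1) = 9*(-1) = -9)
(S - 2)*(-13) = (-9 - 2)*(-13) = -11*(-13) = 143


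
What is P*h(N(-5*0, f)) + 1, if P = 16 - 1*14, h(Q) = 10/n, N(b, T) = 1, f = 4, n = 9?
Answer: 29/9 ≈ 3.2222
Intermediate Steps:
h(Q) = 10/9
P = 2 (P = 16 - 14 = 2)
P*h(N(-5*0, f)) + 1 = 2*(10/9) + 1 = 20/9 + 1 = 29/9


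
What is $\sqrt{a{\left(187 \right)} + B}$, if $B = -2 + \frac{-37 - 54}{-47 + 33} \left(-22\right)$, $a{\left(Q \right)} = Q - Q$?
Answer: $i \sqrt{145} \approx 12.042 i$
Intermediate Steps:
$a{\left(Q \right)} = 0$
$B = -145$ ($B = -2 + - \frac{91}{-14} \left(-22\right) = -2 + \left(-91\right) \left(- \frac{1}{14}\right) \left(-22\right) = -2 + \frac{13}{2} \left(-22\right) = -2 - 143 = -145$)
$\sqrt{a{\left(187 \right)} + B} = \sqrt{0 - 145} = \sqrt{-145} = i \sqrt{145}$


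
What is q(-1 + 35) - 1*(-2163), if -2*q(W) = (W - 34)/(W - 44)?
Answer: 2163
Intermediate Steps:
q(W) = -(-34 + W)/(2*(-44 + W)) (q(W) = -(W - 34)/(2*(W - 44)) = -(-34 + W)/(2*(-44 + W)))
q(-1 + 35) - 1*(-2163) = (34 - (-1 + 35))/(2*(-44 + (-1 + 35))) - 1*(-2163) = (34 - 1*34)/(2*(-44 + 34)) + 2163 = (1/2)*(34 - 34)/(-10) + 2163 = (1/2)*(-1/10)*0 + 2163 = 0 + 2163 = 2163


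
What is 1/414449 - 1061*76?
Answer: -33419509563/414449 ≈ -80636.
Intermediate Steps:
1/414449 - 1061*76 = 1/414449 - 1*80636 = 1/414449 - 80636 = -33419509563/414449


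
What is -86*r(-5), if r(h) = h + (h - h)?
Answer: 430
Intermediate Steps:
r(h) = h (r(h) = h + 0 = h)
-86*r(-5) = -86*(-5) = 430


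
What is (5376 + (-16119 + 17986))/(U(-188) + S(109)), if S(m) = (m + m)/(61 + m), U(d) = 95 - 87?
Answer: 615655/789 ≈ 780.30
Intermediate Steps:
U(d) = 8
S(m) = 2*m/(61 + m) (S(m) = (2*m)/(61 + m) = 2*m/(61 + m))
(5376 + (-16119 + 17986))/(U(-188) + S(109)) = (5376 + (-16119 + 17986))/(8 + 2*109/(61 + 109)) = (5376 + 1867)/(8 + 2*109/170) = 7243/(8 + 2*109*(1/170)) = 7243/(8 + 109/85) = 7243/(789/85) = 7243*(85/789) = 615655/789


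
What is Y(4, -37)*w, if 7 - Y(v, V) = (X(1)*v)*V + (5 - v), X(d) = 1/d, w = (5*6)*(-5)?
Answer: -23100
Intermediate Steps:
w = -150 (w = 30*(-5) = -150)
Y(v, V) = 2 + v - V*v (Y(v, V) = 7 - ((v/1)*V + (5 - v)) = 7 - ((1*v)*V + (5 - v)) = 7 - (v*V + (5 - v)) = 7 - (V*v + (5 - v)) = 7 - (5 - v + V*v) = 7 + (-5 + v - V*v) = 2 + v - V*v)
Y(4, -37)*w = (2 + 4 - 1*(-37)*4)*(-150) = (2 + 4 + 148)*(-150) = 154*(-150) = -23100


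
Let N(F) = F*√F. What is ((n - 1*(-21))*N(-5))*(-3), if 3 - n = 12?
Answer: 180*I*√5 ≈ 402.49*I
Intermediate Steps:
n = -9 (n = 3 - 1*12 = 3 - 12 = -9)
N(F) = F^(3/2)
((n - 1*(-21))*N(-5))*(-3) = ((-9 - 1*(-21))*(-5)^(3/2))*(-3) = ((-9 + 21)*(-5*I*√5))*(-3) = (12*(-5*I*√5))*(-3) = -60*I*√5*(-3) = 180*I*√5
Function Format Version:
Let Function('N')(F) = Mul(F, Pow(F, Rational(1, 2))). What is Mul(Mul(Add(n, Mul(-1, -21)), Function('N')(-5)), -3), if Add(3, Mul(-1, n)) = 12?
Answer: Mul(180, I, Pow(5, Rational(1, 2))) ≈ Mul(402.49, I)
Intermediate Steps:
n = -9 (n = Add(3, Mul(-1, 12)) = Add(3, -12) = -9)
Function('N')(F) = Pow(F, Rational(3, 2))
Mul(Mul(Add(n, Mul(-1, -21)), Function('N')(-5)), -3) = Mul(Mul(Add(-9, Mul(-1, -21)), Pow(-5, Rational(3, 2))), -3) = Mul(Mul(Add(-9, 21), Mul(-5, I, Pow(5, Rational(1, 2)))), -3) = Mul(Mul(12, Mul(-5, I, Pow(5, Rational(1, 2)))), -3) = Mul(Mul(-60, I, Pow(5, Rational(1, 2))), -3) = Mul(180, I, Pow(5, Rational(1, 2)))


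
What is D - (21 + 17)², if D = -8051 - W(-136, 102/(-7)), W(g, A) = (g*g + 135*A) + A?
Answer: -182065/7 ≈ -26009.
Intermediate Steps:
W(g, A) = g² + 136*A (W(g, A) = (g² + 135*A) + A = g² + 136*A)
D = -171957/7 (D = -8051 - ((-136)² + 136*(102/(-7))) = -8051 - (18496 + 136*(102*(-⅐))) = -8051 - (18496 + 136*(-102/7)) = -8051 - (18496 - 13872/7) = -8051 - 1*115600/7 = -8051 - 115600/7 = -171957/7 ≈ -24565.)
D - (21 + 17)² = -171957/7 - (21 + 17)² = -171957/7 - 1*38² = -171957/7 - 1*1444 = -171957/7 - 1444 = -182065/7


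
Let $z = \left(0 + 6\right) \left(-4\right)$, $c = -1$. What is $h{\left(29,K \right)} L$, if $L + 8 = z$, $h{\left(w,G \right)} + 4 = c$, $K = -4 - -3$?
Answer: $160$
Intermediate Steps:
$K = -1$ ($K = -4 + 3 = -1$)
$z = -24$ ($z = 6 \left(-4\right) = -24$)
$h{\left(w,G \right)} = -5$ ($h{\left(w,G \right)} = -4 - 1 = -5$)
$L = -32$ ($L = -8 - 24 = -32$)
$h{\left(29,K \right)} L = \left(-5\right) \left(-32\right) = 160$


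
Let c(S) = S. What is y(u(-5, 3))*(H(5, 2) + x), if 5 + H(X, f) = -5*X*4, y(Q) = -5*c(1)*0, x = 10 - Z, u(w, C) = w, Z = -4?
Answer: 0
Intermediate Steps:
x = 14 (x = 10 - 1*(-4) = 10 + 4 = 14)
y(Q) = 0 (y(Q) = -5*1*0 = -5*0 = 0)
H(X, f) = -5 - 20*X (H(X, f) = -5 - 5*X*4 = -5 - 20*X)
y(u(-5, 3))*(H(5, 2) + x) = 0*((-5 - 20*5) + 14) = 0*((-5 - 100) + 14) = 0*(-105 + 14) = 0*(-91) = 0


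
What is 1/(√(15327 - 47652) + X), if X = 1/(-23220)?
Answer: -23220/17428618530001 - 2695842000*I*√1293/17428618530001 ≈ -1.3323e-9 - 0.005562*I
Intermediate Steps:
X = -1/23220 ≈ -4.3066e-5
1/(√(15327 - 47652) + X) = 1/(√(15327 - 47652) - 1/23220) = 1/(√(-32325) - 1/23220) = 1/(5*I*√1293 - 1/23220) = 1/(-1/23220 + 5*I*√1293)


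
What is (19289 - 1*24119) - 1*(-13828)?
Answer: 8998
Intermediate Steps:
(19289 - 1*24119) - 1*(-13828) = (19289 - 24119) + 13828 = -4830 + 13828 = 8998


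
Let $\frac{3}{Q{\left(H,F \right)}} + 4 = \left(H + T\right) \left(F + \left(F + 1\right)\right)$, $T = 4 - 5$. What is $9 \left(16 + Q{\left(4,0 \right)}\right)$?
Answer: $117$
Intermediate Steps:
$T = -1$ ($T = 4 - 5 = -1$)
$Q{\left(H,F \right)} = \frac{3}{-4 + \left(1 + 2 F\right) \left(-1 + H\right)}$ ($Q{\left(H,F \right)} = \frac{3}{-4 + \left(H - 1\right) \left(F + \left(F + 1\right)\right)} = \frac{3}{-4 + \left(-1 + H\right) \left(F + \left(1 + F\right)\right)} = \frac{3}{-4 + \left(-1 + H\right) \left(1 + 2 F\right)} = \frac{3}{-4 + \left(1 + 2 F\right) \left(-1 + H\right)}$)
$9 \left(16 + Q{\left(4,0 \right)}\right) = 9 \left(16 + \frac{3}{-5 + 4 - 0 + 2 \cdot 0 \cdot 4}\right) = 9 \left(16 + \frac{3}{-5 + 4 + 0 + 0}\right) = 9 \left(16 + \frac{3}{-1}\right) = 9 \left(16 + 3 \left(-1\right)\right) = 9 \left(16 - 3\right) = 9 \cdot 13 = 117$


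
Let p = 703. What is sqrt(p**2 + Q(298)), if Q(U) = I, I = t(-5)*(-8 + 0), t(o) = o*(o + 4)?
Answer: sqrt(494169) ≈ 702.97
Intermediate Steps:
t(o) = o*(4 + o)
I = -40 (I = (-5*(4 - 5))*(-8 + 0) = -5*(-1)*(-8) = 5*(-8) = -40)
Q(U) = -40
sqrt(p**2 + Q(298)) = sqrt(703**2 - 40) = sqrt(494209 - 40) = sqrt(494169)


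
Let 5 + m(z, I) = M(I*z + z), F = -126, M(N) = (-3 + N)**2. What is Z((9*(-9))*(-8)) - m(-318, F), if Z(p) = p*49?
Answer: -1579792252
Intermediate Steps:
m(z, I) = -5 + (-3 + z + I*z)**2 (m(z, I) = -5 + (-3 + (I*z + z))**2 = -5 + (-3 + (z + I*z))**2 = -5 + (-3 + z + I*z)**2)
Z(p) = 49*p
Z((9*(-9))*(-8)) - m(-318, F) = 49*((9*(-9))*(-8)) - (-5 + (-3 - 318*(1 - 126))**2) = 49*(-81*(-8)) - (-5 + (-3 - 318*(-125))**2) = 49*648 - (-5 + (-3 + 39750)**2) = 31752 - (-5 + 39747**2) = 31752 - (-5 + 1579824009) = 31752 - 1*1579824004 = 31752 - 1579824004 = -1579792252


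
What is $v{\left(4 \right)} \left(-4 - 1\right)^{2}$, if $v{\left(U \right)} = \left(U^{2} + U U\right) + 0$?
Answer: $800$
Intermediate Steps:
$v{\left(U \right)} = 2 U^{2}$ ($v{\left(U \right)} = \left(U^{2} + U^{2}\right) + 0 = 2 U^{2} + 0 = 2 U^{2}$)
$v{\left(4 \right)} \left(-4 - 1\right)^{2} = 2 \cdot 4^{2} \left(-4 - 1\right)^{2} = 2 \cdot 16 \left(-5\right)^{2} = 32 \cdot 25 = 800$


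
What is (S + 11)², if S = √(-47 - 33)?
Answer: 41 + 88*I*√5 ≈ 41.0 + 196.77*I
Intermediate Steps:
S = 4*I*√5 (S = √(-80) = 4*I*√5 ≈ 8.9443*I)
(S + 11)² = (4*I*√5 + 11)² = (11 + 4*I*√5)²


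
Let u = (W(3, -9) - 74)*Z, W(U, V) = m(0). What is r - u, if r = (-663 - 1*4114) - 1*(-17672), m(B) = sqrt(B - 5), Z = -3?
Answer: 12673 + 3*I*sqrt(5) ≈ 12673.0 + 6.7082*I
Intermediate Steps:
m(B) = sqrt(-5 + B)
W(U, V) = I*sqrt(5) (W(U, V) = sqrt(-5 + 0) = sqrt(-5) = I*sqrt(5))
u = 222 - 3*I*sqrt(5) (u = (I*sqrt(5) - 74)*(-3) = (-74 + I*sqrt(5))*(-3) = 222 - 3*I*sqrt(5) ≈ 222.0 - 6.7082*I)
r = 12895 (r = (-663 - 4114) + 17672 = -4777 + 17672 = 12895)
r - u = 12895 - (222 - 3*I*sqrt(5)) = 12895 + (-222 + 3*I*sqrt(5)) = 12673 + 3*I*sqrt(5)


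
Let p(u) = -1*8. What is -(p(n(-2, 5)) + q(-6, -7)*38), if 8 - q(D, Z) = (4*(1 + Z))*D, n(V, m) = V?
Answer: 5176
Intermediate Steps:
p(u) = -8
q(D, Z) = 8 - D*(4 + 4*Z) (q(D, Z) = 8 - 4*(1 + Z)*D = 8 - (4 + 4*Z)*D = 8 - D*(4 + 4*Z))
-(p(n(-2, 5)) + q(-6, -7)*38) = -(-8 + (8 - 4*(-6) - 4*(-6)*(-7))*38) = -(-8 + (8 + 24 - 168)*38) = -(-8 - 136*38) = -(-8 - 5168) = -1*(-5176) = 5176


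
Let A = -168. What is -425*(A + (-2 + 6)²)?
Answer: 64600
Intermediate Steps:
-425*(A + (-2 + 6)²) = -425*(-168 + (-2 + 6)²) = -425*(-168 + 4²) = -425*(-168 + 16) = -425*(-152) = 64600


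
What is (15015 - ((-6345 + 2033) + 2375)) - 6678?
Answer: 10274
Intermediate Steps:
(15015 - ((-6345 + 2033) + 2375)) - 6678 = (15015 - (-4312 + 2375)) - 6678 = (15015 - 1*(-1937)) - 6678 = (15015 + 1937) - 6678 = 16952 - 6678 = 10274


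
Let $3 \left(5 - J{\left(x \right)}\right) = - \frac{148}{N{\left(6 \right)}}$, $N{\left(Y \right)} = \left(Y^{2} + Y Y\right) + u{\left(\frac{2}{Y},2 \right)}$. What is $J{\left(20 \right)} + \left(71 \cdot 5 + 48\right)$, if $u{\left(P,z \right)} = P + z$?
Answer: $\frac{91132}{223} \approx 408.66$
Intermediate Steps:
$N{\left(Y \right)} = 2 + \frac{2}{Y} + 2 Y^{2}$ ($N{\left(Y \right)} = \left(Y^{2} + Y Y\right) + \left(\frac{2}{Y} + 2\right) = \left(Y^{2} + Y^{2}\right) + \left(2 + \frac{2}{Y}\right) = 2 Y^{2} + \left(2 + \frac{2}{Y}\right) = 2 + \frac{2}{Y} + 2 Y^{2}$)
$J{\left(x \right)} = \frac{1263}{223}$ ($J{\left(x \right)} = 5 - \frac{\left(-148\right) \frac{1}{2 + \frac{2}{6} + 2 \cdot 6^{2}}}{3} = 5 - \frac{\left(-148\right) \frac{1}{2 + 2 \cdot \frac{1}{6} + 2 \cdot 36}}{3} = 5 - \frac{\left(-148\right) \frac{1}{2 + \frac{1}{3} + 72}}{3} = 5 - \frac{\left(-148\right) \frac{1}{\frac{223}{3}}}{3} = 5 - \frac{\left(-148\right) \frac{3}{223}}{3} = 5 - - \frac{148}{223} = 5 + \frac{148}{223} = \frac{1263}{223}$)
$J{\left(20 \right)} + \left(71 \cdot 5 + 48\right) = \frac{1263}{223} + \left(71 \cdot 5 + 48\right) = \frac{1263}{223} + \left(355 + 48\right) = \frac{1263}{223} + 403 = \frac{91132}{223}$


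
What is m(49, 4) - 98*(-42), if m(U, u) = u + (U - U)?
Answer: 4120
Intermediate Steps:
m(U, u) = u (m(U, u) = u + 0 = u)
m(49, 4) - 98*(-42) = 4 - 98*(-42) = 4 - 1*(-4116) = 4 + 4116 = 4120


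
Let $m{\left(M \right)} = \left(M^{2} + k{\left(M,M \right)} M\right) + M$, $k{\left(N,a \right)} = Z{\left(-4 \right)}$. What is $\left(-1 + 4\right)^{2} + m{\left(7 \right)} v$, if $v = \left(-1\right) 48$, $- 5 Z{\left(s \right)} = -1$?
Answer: $- \frac{13731}{5} \approx -2746.2$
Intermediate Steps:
$Z{\left(s \right)} = \frac{1}{5}$ ($Z{\left(s \right)} = \left(- \frac{1}{5}\right) \left(-1\right) = \frac{1}{5}$)
$v = -48$
$k{\left(N,a \right)} = \frac{1}{5}$
$m{\left(M \right)} = M^{2} + \frac{6 M}{5}$ ($m{\left(M \right)} = \left(M^{2} + \frac{M}{5}\right) + M = M^{2} + \frac{6 M}{5}$)
$\left(-1 + 4\right)^{2} + m{\left(7 \right)} v = \left(-1 + 4\right)^{2} + \frac{1}{5} \cdot 7 \left(6 + 5 \cdot 7\right) \left(-48\right) = 3^{2} + \frac{1}{5} \cdot 7 \left(6 + 35\right) \left(-48\right) = 9 + \frac{1}{5} \cdot 7 \cdot 41 \left(-48\right) = 9 + \frac{287}{5} \left(-48\right) = 9 - \frac{13776}{5} = - \frac{13731}{5}$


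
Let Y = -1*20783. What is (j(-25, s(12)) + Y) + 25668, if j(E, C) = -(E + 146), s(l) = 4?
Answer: 4764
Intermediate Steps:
j(E, C) = -146 - E (j(E, C) = -(146 + E) = -146 - E)
Y = -20783
(j(-25, s(12)) + Y) + 25668 = ((-146 - 1*(-25)) - 20783) + 25668 = ((-146 + 25) - 20783) + 25668 = (-121 - 20783) + 25668 = -20904 + 25668 = 4764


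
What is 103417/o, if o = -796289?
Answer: -103417/796289 ≈ -0.12987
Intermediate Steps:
103417/o = 103417/(-796289) = 103417*(-1/796289) = -103417/796289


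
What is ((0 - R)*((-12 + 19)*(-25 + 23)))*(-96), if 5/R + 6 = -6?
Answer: 560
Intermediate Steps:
R = -5/12 (R = 5/(-6 - 6) = 5/(-12) = 5*(-1/12) = -5/12 ≈ -0.41667)
((0 - R)*((-12 + 19)*(-25 + 23)))*(-96) = ((0 - 1*(-5/12))*((-12 + 19)*(-25 + 23)))*(-96) = ((0 + 5/12)*(7*(-2)))*(-96) = ((5/12)*(-14))*(-96) = -35/6*(-96) = 560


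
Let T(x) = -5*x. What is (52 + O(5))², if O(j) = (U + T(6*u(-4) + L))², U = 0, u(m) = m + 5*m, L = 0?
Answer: 268792476304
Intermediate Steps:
u(m) = 6*m
O(j) = 518400 (O(j) = (0 - 5*(6*(6*(-4)) + 0))² = (0 - 5*(6*(-24) + 0))² = (0 - 5*(-144 + 0))² = (0 - 5*(-144))² = (0 + 720)² = 720² = 518400)
(52 + O(5))² = (52 + 518400)² = 518452² = 268792476304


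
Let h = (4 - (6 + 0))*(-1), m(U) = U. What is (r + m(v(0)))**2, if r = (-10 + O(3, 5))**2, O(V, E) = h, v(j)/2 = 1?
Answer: 4356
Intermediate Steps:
v(j) = 2 (v(j) = 2*1 = 2)
h = 2 (h = (4 - 1*6)*(-1) = (4 - 6)*(-1) = -2*(-1) = 2)
O(V, E) = 2
r = 64 (r = (-10 + 2)**2 = (-8)**2 = 64)
(r + m(v(0)))**2 = (64 + 2)**2 = 66**2 = 4356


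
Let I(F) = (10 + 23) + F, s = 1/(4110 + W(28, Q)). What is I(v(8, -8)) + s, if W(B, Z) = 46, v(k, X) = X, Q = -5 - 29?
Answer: 103901/4156 ≈ 25.000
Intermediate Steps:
Q = -34
s = 1/4156 (s = 1/(4110 + 46) = 1/4156 ≈ 0.00024062)
I(F) = 33 + F
I(v(8, -8)) + s = (33 - 8) + 1/4156 = 25 + 1/4156 = 103901/4156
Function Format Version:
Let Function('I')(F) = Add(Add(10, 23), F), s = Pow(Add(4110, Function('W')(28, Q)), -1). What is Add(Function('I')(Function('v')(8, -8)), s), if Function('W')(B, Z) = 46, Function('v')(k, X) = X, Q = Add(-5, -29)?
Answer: Rational(103901, 4156) ≈ 25.000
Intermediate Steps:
Q = -34
s = Rational(1, 4156) (s = Pow(Add(4110, 46), -1) = Pow(4156, -1) = Rational(1, 4156) ≈ 0.00024062)
Function('I')(F) = Add(33, F)
Add(Function('I')(Function('v')(8, -8)), s) = Add(Add(33, -8), Rational(1, 4156)) = Add(25, Rational(1, 4156)) = Rational(103901, 4156)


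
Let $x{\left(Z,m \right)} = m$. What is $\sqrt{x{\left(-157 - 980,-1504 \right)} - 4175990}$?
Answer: $9 i \sqrt{51574} \approx 2043.9 i$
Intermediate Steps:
$\sqrt{x{\left(-157 - 980,-1504 \right)} - 4175990} = \sqrt{-1504 - 4175990} = \sqrt{-4177494} = 9 i \sqrt{51574}$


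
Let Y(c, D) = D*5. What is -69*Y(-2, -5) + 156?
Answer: 1881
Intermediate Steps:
Y(c, D) = 5*D
-69*Y(-2, -5) + 156 = -345*(-5) + 156 = -69*(-25) + 156 = 1725 + 156 = 1881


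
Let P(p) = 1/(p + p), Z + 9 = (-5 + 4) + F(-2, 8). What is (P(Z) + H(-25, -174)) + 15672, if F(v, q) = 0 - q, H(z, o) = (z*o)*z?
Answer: -3350809/36 ≈ -93078.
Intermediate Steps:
H(z, o) = o*z² (H(z, o) = (o*z)*z = o*z²)
F(v, q) = -q
Z = -18 (Z = -9 + ((-5 + 4) - 1*8) = -9 + (-1 - 8) = -9 - 9 = -18)
P(p) = 1/(2*p)
(P(Z) + H(-25, -174)) + 15672 = ((½)/(-18) - 174*(-25)²) + 15672 = ((½)*(-1/18) - 174*625) + 15672 = (-1/36 - 108750) + 15672 = -3915001/36 + 15672 = -3350809/36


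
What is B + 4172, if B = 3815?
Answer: 7987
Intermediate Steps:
B + 4172 = 3815 + 4172 = 7987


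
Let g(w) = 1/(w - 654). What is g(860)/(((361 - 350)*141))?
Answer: 1/319506 ≈ 3.1298e-6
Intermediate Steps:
g(w) = 1/(-654 + w)
g(860)/(((361 - 350)*141)) = 1/((-654 + 860)*(((361 - 350)*141))) = 1/(206*((11*141))) = (1/206)/1551 = (1/206)*(1/1551) = 1/319506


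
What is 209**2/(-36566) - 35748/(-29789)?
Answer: 5948059/1089264574 ≈ 0.0054606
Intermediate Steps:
209**2/(-36566) - 35748/(-29789) = 43681*(-1/36566) - 35748*(-1/29789) = -43681/36566 + 35748/29789 = 5948059/1089264574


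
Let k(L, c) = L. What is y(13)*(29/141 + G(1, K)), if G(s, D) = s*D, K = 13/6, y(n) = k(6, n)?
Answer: 669/47 ≈ 14.234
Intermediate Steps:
y(n) = 6
K = 13/6 (K = 13*(⅙) = 13/6 ≈ 2.1667)
G(s, D) = D*s
y(13)*(29/141 + G(1, K)) = 6*(29/141 + (13/6)*1) = 6*(29*(1/141) + 13/6) = 6*(29/141 + 13/6) = 6*(223/94) = 669/47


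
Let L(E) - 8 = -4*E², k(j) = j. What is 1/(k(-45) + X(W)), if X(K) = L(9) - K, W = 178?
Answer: -1/539 ≈ -0.0018553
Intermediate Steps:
L(E) = 8 - 4*E²
X(K) = -316 - K (X(K) = (8 - 4*9²) - K = (8 - 4*81) - K = (8 - 324) - K = -316 - K)
1/(k(-45) + X(W)) = 1/(-45 + (-316 - 1*178)) = 1/(-45 + (-316 - 178)) = 1/(-45 - 494) = 1/(-539) = -1/539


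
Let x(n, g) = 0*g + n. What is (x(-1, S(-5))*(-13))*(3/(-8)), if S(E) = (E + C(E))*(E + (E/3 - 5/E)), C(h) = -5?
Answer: -39/8 ≈ -4.8750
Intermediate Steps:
S(E) = (-5 + E)*(-5/E + 4*E/3) (S(E) = (E - 5)*(E + (E/3 - 5/E)) = (-5 + E)*(E + (E*(1/3) - 5/E)) = (-5 + E)*(E + (E/3 - 5/E)) = (-5 + E)*(E + (-5/E + E/3)) = (-5 + E)*(-5/E + 4*E/3))
x(n, g) = n (x(n, g) = 0 + n = n)
(x(-1, S(-5))*(-13))*(3/(-8)) = (-1*(-13))*(3/(-8)) = 13*(3*(-1/8)) = 13*(-3/8) = -39/8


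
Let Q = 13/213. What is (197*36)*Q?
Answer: 30732/71 ≈ 432.85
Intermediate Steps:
Q = 13/213 (Q = 13*(1/213) = 13/213 ≈ 0.061033)
(197*36)*Q = (197*36)*(13/213) = 7092*(13/213) = 30732/71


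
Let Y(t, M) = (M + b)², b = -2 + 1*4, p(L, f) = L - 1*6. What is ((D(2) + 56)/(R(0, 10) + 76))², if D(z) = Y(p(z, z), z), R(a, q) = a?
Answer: 324/361 ≈ 0.89751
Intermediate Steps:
p(L, f) = -6 + L (p(L, f) = L - 6 = -6 + L)
b = 2 (b = -2 + 4 = 2)
Y(t, M) = (2 + M)² (Y(t, M) = (M + 2)² = (2 + M)²)
D(z) = (2 + z)²
((D(2) + 56)/(R(0, 10) + 76))² = (((2 + 2)² + 56)/(0 + 76))² = ((4² + 56)/76)² = ((16 + 56)*(1/76))² = (72*(1/76))² = (18/19)² = 324/361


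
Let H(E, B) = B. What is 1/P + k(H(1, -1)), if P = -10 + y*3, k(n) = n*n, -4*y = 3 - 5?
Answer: 15/17 ≈ 0.88235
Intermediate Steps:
y = 1/2 (y = -(3 - 5)/4 = -1/4*(-2) = 1/2 ≈ 0.50000)
k(n) = n**2
P = -17/2 (P = -10 + (1/2)*3 = -10 + 3/2 = -17/2 ≈ -8.5000)
1/P + k(H(1, -1)) = 1/(-17/2) + (-1)**2 = -2/17 + 1 = 15/17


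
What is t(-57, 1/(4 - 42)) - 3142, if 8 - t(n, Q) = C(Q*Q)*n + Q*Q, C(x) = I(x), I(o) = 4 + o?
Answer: -1049052/361 ≈ -2906.0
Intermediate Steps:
C(x) = 4 + x
t(n, Q) = 8 - Q² - n*(4 + Q²) (t(n, Q) = 8 - ((4 + Q*Q)*n + Q*Q) = 8 - ((4 + Q²)*n + Q²) = 8 - (n*(4 + Q²) + Q²) = 8 - (Q² + n*(4 + Q²)) = 8 + (-Q² - n*(4 + Q²)) = 8 - Q² - n*(4 + Q²))
t(-57, 1/(4 - 42)) - 3142 = (8 - (1/(4 - 42))² - 1*(-57)*(4 + (1/(4 - 42))²)) - 3142 = (8 - (1/(-38))² - 1*(-57)*(4 + (1/(-38))²)) - 3142 = (8 - (-1/38)² - 1*(-57)*(4 + (-1/38)²)) - 3142 = (8 - 1*1/1444 - 1*(-57)*(4 + 1/1444)) - 3142 = (8 - 1/1444 - 1*(-57)*5777/1444) - 3142 = (8 - 1/1444 + 17331/76) - 3142 = 85210/361 - 3142 = -1049052/361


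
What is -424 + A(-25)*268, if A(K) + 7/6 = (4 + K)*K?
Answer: 419890/3 ≈ 1.3996e+5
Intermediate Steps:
A(K) = -7/6 + K*(4 + K) (A(K) = -7/6 + (4 + K)*K = -7/6 + K*(4 + K))
-424 + A(-25)*268 = -424 + (-7/6 + (-25)² + 4*(-25))*268 = -424 + (-7/6 + 625 - 100)*268 = -424 + (3143/6)*268 = -424 + 421162/3 = 419890/3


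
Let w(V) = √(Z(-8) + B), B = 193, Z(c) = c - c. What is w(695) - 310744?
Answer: -310744 + √193 ≈ -3.1073e+5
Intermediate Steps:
Z(c) = 0
w(V) = √193 (w(V) = √(0 + 193) = √193)
w(695) - 310744 = √193 - 310744 = -310744 + √193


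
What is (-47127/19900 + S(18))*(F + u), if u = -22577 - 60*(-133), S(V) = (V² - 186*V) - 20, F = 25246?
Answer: -645571419823/19900 ≈ -3.2441e+7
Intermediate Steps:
S(V) = -20 + V² - 186*V
u = -14597 (u = -22577 - 1*(-7980) = -22577 + 7980 = -14597)
(-47127/19900 + S(18))*(F + u) = (-47127/19900 + (-20 + 18² - 186*18))*(25246 - 14597) = (-47127*1/19900 + (-20 + 324 - 3348))*10649 = (-47127/19900 - 3044)*10649 = -60622727/19900*10649 = -645571419823/19900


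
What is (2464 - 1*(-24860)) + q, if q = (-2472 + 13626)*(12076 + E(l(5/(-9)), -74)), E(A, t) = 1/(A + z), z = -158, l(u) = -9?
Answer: 22498734522/167 ≈ 1.3472e+8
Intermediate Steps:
E(A, t) = 1/(-158 + A) (E(A, t) = 1/(A - 158) = 1/(-158 + A))
q = 22494171414/167 (q = (-2472 + 13626)*(12076 + 1/(-158 - 9)) = 11154*(12076 + 1/(-167)) = 11154*(12076 - 1/167) = 11154*(2016691/167) = 22494171414/167 ≈ 1.3470e+8)
(2464 - 1*(-24860)) + q = (2464 - 1*(-24860)) + 22494171414/167 = (2464 + 24860) + 22494171414/167 = 27324 + 22494171414/167 = 22498734522/167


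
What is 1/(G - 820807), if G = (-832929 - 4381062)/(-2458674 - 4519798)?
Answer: -6978472/5727973452913 ≈ -1.2183e-6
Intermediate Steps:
G = 5213991/6978472 (G = -5213991/(-6978472) = -5213991*(-1/6978472) = 5213991/6978472 ≈ 0.74715)
1/(G - 820807) = 1/(5213991/6978472 - 820807) = 1/(-5727973452913/6978472) = -6978472/5727973452913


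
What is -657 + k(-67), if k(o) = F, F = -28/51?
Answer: -33535/51 ≈ -657.55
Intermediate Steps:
F = -28/51 (F = -28*1/51 = -28/51 ≈ -0.54902)
k(o) = -28/51
-657 + k(-67) = -657 - 28/51 = -33535/51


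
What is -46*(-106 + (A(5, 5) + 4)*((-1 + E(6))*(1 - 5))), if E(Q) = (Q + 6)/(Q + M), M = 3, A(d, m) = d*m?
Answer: 19964/3 ≈ 6654.7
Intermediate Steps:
E(Q) = (6 + Q)/(3 + Q) (E(Q) = (Q + 6)/(Q + 3) = (6 + Q)/(3 + Q))
-46*(-106 + (A(5, 5) + 4)*((-1 + E(6))*(1 - 5))) = -46*(-106 + (5*5 + 4)*((-1 + (6 + 6)/(3 + 6))*(1 - 5))) = -46*(-106 + (25 + 4)*((-1 + 12/9)*(-4))) = -46*(-106 + 29*((-1 + (⅑)*12)*(-4))) = -46*(-106 + 29*((-1 + 4/3)*(-4))) = -46*(-106 + 29*((⅓)*(-4))) = -46*(-106 + 29*(-4/3)) = -46*(-106 - 116/3) = -46*(-434/3) = 19964/3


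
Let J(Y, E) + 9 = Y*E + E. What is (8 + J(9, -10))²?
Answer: 10201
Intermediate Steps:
J(Y, E) = -9 + E + E*Y (J(Y, E) = -9 + (Y*E + E) = -9 + (E*Y + E) = -9 + (E + E*Y) = -9 + E + E*Y)
(8 + J(9, -10))² = (8 + (-9 - 10 - 10*9))² = (8 + (-9 - 10 - 90))² = (8 - 109)² = (-101)² = 10201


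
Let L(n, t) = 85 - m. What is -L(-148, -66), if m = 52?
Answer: -33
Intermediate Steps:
L(n, t) = 33 (L(n, t) = 85 - 1*52 = 85 - 52 = 33)
-L(-148, -66) = -1*33 = -33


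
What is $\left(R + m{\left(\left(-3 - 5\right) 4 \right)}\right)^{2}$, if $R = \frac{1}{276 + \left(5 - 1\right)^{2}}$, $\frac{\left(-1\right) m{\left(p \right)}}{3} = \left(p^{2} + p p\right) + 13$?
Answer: $\frac{3259595539225}{85264} \approx 3.8229 \cdot 10^{7}$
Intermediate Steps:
$m{\left(p \right)} = -39 - 6 p^{2}$ ($m{\left(p \right)} = - 3 \left(\left(p^{2} + p p\right) + 13\right) = - 3 \left(\left(p^{2} + p^{2}\right) + 13\right) = - 3 \left(2 p^{2} + 13\right) = - 3 \left(13 + 2 p^{2}\right) = -39 - 6 p^{2}$)
$R = \frac{1}{292}$ ($R = \frac{1}{276 + 4^{2}} = \frac{1}{276 + 16} = \frac{1}{292} \approx 0.0034247$)
$\left(R + m{\left(\left(-3 - 5\right) 4 \right)}\right)^{2} = \left(\frac{1}{292} - \left(39 + 6 \left(\left(-3 - 5\right) 4\right)^{2}\right)\right)^{2} = \left(\frac{1}{292} - \left(39 + 6 \left(\left(-8\right) 4\right)^{2}\right)\right)^{2} = \left(\frac{1}{292} - \left(39 + 6 \left(-32\right)^{2}\right)\right)^{2} = \left(\frac{1}{292} - 6183\right)^{2} = \left(- \frac{1805435}{292}\right)^{2} = \frac{3259595539225}{85264}$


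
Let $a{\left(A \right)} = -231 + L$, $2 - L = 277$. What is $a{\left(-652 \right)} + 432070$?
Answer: $431564$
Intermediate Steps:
$L = -275$ ($L = 2 - 277 = -275$)
$a{\left(A \right)} = -506$ ($a{\left(A \right)} = -231 - 275 = -506$)
$a{\left(-652 \right)} + 432070 = -506 + 432070 = 431564$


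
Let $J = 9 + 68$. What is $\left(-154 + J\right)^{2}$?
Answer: $5929$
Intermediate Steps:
$J = 77$
$\left(-154 + J\right)^{2} = \left(-154 + 77\right)^{2} = \left(-77\right)^{2} = 5929$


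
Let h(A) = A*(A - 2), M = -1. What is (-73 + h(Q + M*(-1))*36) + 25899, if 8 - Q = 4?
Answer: 26366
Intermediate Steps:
Q = 4 (Q = 8 - 1*4 = 8 - 4 = 4)
h(A) = A*(-2 + A)
(-73 + h(Q + M*(-1))*36) + 25899 = (-73 + ((4 - 1*(-1))*(-2 + (4 - 1*(-1))))*36) + 25899 = (-73 + ((4 + 1)*(-2 + (4 + 1)))*36) + 25899 = (-73 + (5*(-2 + 5))*36) + 25899 = (-73 + (5*3)*36) + 25899 = (-73 + 15*36) + 25899 = (-73 + 540) + 25899 = 467 + 25899 = 26366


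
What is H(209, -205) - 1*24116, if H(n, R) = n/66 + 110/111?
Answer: -5352829/222 ≈ -24112.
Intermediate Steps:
H(n, R) = 110/111 + n/66 (H(n, R) = n*(1/66) + 110*(1/111) = n/66 + 110/111 = 110/111 + n/66)
H(209, -205) - 1*24116 = (110/111 + (1/66)*209) - 1*24116 = (110/111 + 19/6) - 24116 = 923/222 - 24116 = -5352829/222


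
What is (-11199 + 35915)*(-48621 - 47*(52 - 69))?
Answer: -1181968552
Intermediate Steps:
(-11199 + 35915)*(-48621 - 47*(52 - 69)) = 24716*(-48621 - 47*(-17)) = 24716*(-48621 + 799) = 24716*(-47822) = -1181968552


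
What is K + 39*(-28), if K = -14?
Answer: -1106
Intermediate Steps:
K + 39*(-28) = -14 + 39*(-28) = -14 - 1092 = -1106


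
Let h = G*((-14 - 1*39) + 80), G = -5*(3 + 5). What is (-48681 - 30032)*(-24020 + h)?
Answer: 1975696300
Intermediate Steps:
G = -40 (G = -5*8 = -40)
h = -1080 (h = -40*((-14 - 1*39) + 80) = -40*((-14 - 39) + 80) = -40*(-53 + 80) = -40*27 = -1080)
(-48681 - 30032)*(-24020 + h) = (-48681 - 30032)*(-24020 - 1080) = -78713*(-25100) = 1975696300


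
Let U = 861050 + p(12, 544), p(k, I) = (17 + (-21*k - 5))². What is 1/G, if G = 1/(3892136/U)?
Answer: 1946068/459325 ≈ 4.2368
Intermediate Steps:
p(k, I) = (12 - 21*k)² (p(k, I) = (17 + (-5 - 21*k))² = (12 - 21*k)²)
U = 918650 (U = 861050 + 9*(-4 + 7*12)² = 861050 + 9*(-4 + 84)² = 861050 + 9*80² = 861050 + 9*6400 = 861050 + 57600 = 918650)
G = 459325/1946068 (G = 1/(3892136/918650) = 1/(3892136*(1/918650)) = 1/(1946068/459325) = 459325/1946068 ≈ 0.23603)
1/G = 1/(459325/1946068) = 1946068/459325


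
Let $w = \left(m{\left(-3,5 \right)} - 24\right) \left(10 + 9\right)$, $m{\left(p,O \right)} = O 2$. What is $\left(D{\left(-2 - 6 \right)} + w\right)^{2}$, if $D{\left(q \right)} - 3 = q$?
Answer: $73441$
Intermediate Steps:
$m{\left(p,O \right)} = 2 O$
$D{\left(q \right)} = 3 + q$
$w = -266$ ($w = \left(2 \cdot 5 - 24\right) \left(10 + 9\right) = \left(10 - 24\right) 19 = \left(-14\right) 19 = -266$)
$\left(D{\left(-2 - 6 \right)} + w\right)^{2} = \left(\left(3 - 8\right) - 266\right)^{2} = \left(-5 - 266\right)^{2} = \left(-271\right)^{2} = 73441$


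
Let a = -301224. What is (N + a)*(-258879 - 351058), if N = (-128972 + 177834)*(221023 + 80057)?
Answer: -8972825741566632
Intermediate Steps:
N = 14711370960 (N = 48862*301080 = 14711370960)
(N + a)*(-258879 - 351058) = (14711370960 - 301224)*(-258879 - 351058) = 14711069736*(-609937) = -8972825741566632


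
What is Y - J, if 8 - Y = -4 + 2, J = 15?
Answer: -5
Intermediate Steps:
Y = 10 (Y = 8 - (-4 + 2) = 8 - 1*(-2) = 8 + 2 = 10)
Y - J = 10 - 1*15 = 10 - 15 = -5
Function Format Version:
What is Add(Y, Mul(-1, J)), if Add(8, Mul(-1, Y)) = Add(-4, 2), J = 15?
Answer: -5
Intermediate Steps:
Y = 10 (Y = Add(8, Mul(-1, Add(-4, 2))) = Add(8, Mul(-1, -2)) = Add(8, 2) = 10)
Add(Y, Mul(-1, J)) = Add(10, Mul(-1, 15)) = Add(10, -15) = -5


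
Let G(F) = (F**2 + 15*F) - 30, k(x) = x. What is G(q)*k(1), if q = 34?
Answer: 1636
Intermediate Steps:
G(F) = -30 + F**2 + 15*F
G(q)*k(1) = (-30 + 34**2 + 15*34)*1 = (-30 + 1156 + 510)*1 = 1636*1 = 1636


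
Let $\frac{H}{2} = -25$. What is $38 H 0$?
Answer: $0$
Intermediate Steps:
$H = -50$ ($H = 2 \left(-25\right) = -50$)
$38 H 0 = 38 \left(-50\right) 0 = \left(-1900\right) 0 = 0$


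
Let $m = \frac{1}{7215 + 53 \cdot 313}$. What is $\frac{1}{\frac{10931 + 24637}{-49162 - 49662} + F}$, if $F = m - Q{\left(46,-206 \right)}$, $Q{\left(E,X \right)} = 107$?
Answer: $- \frac{26731892}{2869932465} \approx -0.0093145$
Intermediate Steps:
$m = \frac{1}{23804}$ ($m = \frac{1}{7215 + 16589} = \frac{1}{23804} \approx 4.201 \cdot 10^{-5}$)
$F = - \frac{2547027}{23804}$ ($F = \frac{1}{23804} - 107 = - \frac{2547027}{23804} \approx -107.0$)
$\frac{1}{\frac{10931 + 24637}{-49162 - 49662} + F} = \frac{1}{\frac{10931 + 24637}{-49162 - 49662} - \frac{2547027}{23804}} = \frac{1}{\frac{35568}{-98824} - \frac{2547027}{23804}} = \frac{1}{35568 \left(- \frac{1}{98824}\right) - \frac{2547027}{23804}} = \frac{1}{- \frac{4446}{12353} - \frac{2547027}{23804}} = \frac{1}{- \frac{2869932465}{26731892}} = - \frac{26731892}{2869932465}$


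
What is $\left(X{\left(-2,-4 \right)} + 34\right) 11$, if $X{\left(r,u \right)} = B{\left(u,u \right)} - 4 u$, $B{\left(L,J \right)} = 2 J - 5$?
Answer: $407$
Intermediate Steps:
$B{\left(L,J \right)} = -5 + 2 J$
$X{\left(r,u \right)} = -5 - 2 u$ ($X{\left(r,u \right)} = \left(-5 + 2 u\right) - 4 u = -5 - 2 u$)
$\left(X{\left(-2,-4 \right)} + 34\right) 11 = \left(\left(-5 - -8\right) + 34\right) 11 = \left(\left(-5 + 8\right) + 34\right) 11 = \left(3 + 34\right) 11 = 37 \cdot 11 = 407$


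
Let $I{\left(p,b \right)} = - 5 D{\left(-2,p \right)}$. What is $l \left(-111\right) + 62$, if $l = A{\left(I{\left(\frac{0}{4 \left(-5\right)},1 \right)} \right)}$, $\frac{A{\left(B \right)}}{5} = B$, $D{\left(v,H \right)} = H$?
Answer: $62$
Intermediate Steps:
$I{\left(p,b \right)} = - 5 p$
$A{\left(B \right)} = 5 B$
$l = 0$ ($l = 5 \left(- 5 \frac{0}{4 \left(-5\right)}\right) = 5 \left(- 5 \frac{0}{-20}\right) = 5 \left(- 5 \cdot 0 \left(- \frac{1}{20}\right)\right) = 5 \left(\left(-5\right) 0\right) = 5 \cdot 0 = 0$)
$l \left(-111\right) + 62 = 0 \left(-111\right) + 62 = 0 + 62 = 62$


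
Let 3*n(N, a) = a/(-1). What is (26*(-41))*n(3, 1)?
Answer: 1066/3 ≈ 355.33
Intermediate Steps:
n(N, a) = -a/3 (n(N, a) = (a/(-1))/3 = (a*(-1))/3 = (-a)/3 = -a/3)
(26*(-41))*n(3, 1) = (26*(-41))*(-⅓*1) = -1066*(-⅓) = 1066/3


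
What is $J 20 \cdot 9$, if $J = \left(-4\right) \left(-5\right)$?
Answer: $3600$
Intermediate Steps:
$J = 20$
$J 20 \cdot 9 = 20 \cdot 20 \cdot 9 = 400 \cdot 9 = 3600$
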